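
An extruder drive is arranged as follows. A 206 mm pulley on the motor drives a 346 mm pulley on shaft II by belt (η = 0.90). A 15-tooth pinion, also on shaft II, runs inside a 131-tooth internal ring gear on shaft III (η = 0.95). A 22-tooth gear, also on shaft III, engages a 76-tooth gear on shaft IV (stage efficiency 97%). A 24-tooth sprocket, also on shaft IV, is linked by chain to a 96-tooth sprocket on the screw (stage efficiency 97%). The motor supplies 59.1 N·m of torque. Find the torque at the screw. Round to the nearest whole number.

9637 N·m

After the belt (346/206): 59.1 × 1.6796 × 0.90 = 89.339 N·m
After the internal gear (131/15): 89.339 × 8.7333 × 0.95 = 741.21 N·m
After the gear mesh (76/22): 741.21 × 3.4545 × 0.97 = 2483.7 N·m
After the chain (96/24): 2483.7 × 4 × 0.97 = 9636.9 N·m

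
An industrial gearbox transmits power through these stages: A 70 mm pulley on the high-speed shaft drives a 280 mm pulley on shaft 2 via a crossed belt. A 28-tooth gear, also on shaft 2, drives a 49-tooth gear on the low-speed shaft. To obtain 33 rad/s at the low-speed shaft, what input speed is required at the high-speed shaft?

231 rad/s

Overall ratio R = 4 × 1.75 = 7.
Required input speed = output speed × R = 33 × 7 = 231 rad/s.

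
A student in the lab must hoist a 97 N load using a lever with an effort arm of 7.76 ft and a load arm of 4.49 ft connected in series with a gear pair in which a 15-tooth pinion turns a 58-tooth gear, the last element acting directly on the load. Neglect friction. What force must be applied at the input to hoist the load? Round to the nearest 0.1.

Lever MA = effort arm / load arm = 7.76/4.49 = 1.7283.
Gear pair MA = 58/15 = 3.8667.
Combined ideal MA = 1.7283 × 3.8667 = 6.6827.
Effort = load / MA = 97 / 6.6827 = 14.515 N.

14.5 N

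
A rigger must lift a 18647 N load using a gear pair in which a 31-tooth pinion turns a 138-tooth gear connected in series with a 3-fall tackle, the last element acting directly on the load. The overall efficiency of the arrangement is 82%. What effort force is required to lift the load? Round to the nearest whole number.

1703 N

Gear pair MA = 138/31 = 4.4516.
Block-and-tackle MA = number of supporting rope parts = 3.
Combined ideal MA = 4.4516 × 3 = 13.355.
Actual MA = 13.355 × 0.82 = 10.951.
Effort = load / actual MA = 18647 / 10.951 = 1702.8 N.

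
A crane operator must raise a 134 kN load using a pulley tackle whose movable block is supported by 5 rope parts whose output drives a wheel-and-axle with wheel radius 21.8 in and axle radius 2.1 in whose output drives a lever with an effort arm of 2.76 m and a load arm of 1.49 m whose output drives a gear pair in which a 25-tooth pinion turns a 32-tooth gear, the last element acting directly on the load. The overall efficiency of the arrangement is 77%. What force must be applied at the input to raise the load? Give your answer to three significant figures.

1.41 kN

Block-and-tackle MA = number of supporting rope parts = 5.
Wheel-and-axle MA = R/r = 21.8/2.1 = 10.381.
Lever MA = effort arm / load arm = 2.76/1.49 = 1.8523.
Gear pair MA = 32/25 = 1.28.
Combined ideal MA = 5 × 10.381 × 1.8523 × 1.28 = 123.07.
Actual MA = 123.07 × 0.77 = 94.761.
Effort = load / actual MA = 134 / 94.761 = 1.4141 kN.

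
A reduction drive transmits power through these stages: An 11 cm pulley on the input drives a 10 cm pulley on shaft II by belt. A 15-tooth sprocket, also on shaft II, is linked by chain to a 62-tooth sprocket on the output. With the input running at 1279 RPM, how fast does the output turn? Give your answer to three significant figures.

340 RPM

the input → shaft II (belt, 10/11): 1279 ÷ 0.90909 = 1406.9 RPM
shaft II → the output (chain, 62/15): 1406.9 ÷ 4.1333 = 340.38 RPM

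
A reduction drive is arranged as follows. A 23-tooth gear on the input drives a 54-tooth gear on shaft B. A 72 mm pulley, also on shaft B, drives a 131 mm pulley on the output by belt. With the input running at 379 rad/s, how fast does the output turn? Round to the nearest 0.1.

88.7 rad/s

gear mesh 54/23 = 2.3478 → 379/2.3478 = 161.43 rad/s
belt 131/72 = 1.8194 → 161.43/1.8194 = 88.723 rad/s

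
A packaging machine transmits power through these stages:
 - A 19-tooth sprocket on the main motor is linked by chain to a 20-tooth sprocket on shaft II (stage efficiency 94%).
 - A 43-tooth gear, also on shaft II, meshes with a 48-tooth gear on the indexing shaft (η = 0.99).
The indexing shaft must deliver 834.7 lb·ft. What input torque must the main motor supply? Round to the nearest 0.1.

Overall ratio R = 1.0526 × 1.1163 = 1.175; overall efficiency η = 0.94 × 0.99 = 0.9306.
Input torque = output torque / (R × η) = 834.7 / (1.175 × 0.9306) = 763.34 lb·ft.

763.3 lb·ft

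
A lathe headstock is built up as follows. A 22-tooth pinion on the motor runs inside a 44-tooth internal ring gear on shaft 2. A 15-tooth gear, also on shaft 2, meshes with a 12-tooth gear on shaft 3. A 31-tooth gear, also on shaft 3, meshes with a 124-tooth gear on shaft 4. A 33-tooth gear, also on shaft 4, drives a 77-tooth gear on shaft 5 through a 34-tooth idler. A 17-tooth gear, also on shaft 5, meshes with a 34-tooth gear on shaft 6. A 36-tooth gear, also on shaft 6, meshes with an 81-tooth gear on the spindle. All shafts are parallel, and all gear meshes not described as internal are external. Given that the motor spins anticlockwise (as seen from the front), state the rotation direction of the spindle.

the motor → shaft 2: internal mesh, same direction → CCW.
shaft 2 → shaft 3: external mesh, 1 reversal → CW.
shaft 3 → shaft 4: external mesh, 1 reversal → CCW.
shaft 4 → shaft 5: driver → idler → driven is 2 external meshes, 2 reversals → CCW.
shaft 5 → shaft 6: external mesh, 1 reversal → CW.
shaft 6 → the spindle: external mesh, 1 reversal → CCW.
6 reversals in total — an even number — so the spindle turns the same way as the motor.

anticlockwise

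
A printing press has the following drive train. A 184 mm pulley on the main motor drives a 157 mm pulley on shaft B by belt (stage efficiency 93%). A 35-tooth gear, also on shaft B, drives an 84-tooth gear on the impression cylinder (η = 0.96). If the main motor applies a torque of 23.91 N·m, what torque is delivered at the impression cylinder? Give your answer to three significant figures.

43.7 N·m

belt 157/184 = 0.85326 → τ = 23.91·0.85326·0.93 = 18.973 N·m
gear mesh 84/35 = 2.4 → τ = 18.973·2.4·0.96 = 43.715 N·m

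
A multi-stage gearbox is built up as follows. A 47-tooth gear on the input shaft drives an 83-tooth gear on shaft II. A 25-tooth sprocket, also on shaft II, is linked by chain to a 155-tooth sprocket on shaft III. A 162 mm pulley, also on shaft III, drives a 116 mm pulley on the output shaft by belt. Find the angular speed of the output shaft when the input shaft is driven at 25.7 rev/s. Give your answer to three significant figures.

the input shaft → shaft II (gear mesh, 83/47): 25.7 ÷ 1.766 = 14.553 rev/s
shaft II → shaft III (chain, 155/25): 14.553 ÷ 6.2 = 2.3473 rev/s
shaft III → the output shaft (belt, 116/162): 2.3473 ÷ 0.71605 = 3.2781 rev/s

3.28 rev/s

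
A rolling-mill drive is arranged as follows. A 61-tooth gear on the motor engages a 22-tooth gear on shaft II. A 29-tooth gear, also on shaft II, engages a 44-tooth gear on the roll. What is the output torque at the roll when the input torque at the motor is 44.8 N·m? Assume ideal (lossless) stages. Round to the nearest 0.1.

24.5 N·m

Gear mesh: ratio = 22/61 = 0.36066; torque at shaft II = 44.8 × 0.36066 = 16.157 N·m.
Gear mesh: ratio = 44/29 = 1.5172; torque at the roll = 16.157 × 1.5172 = 24.515 N·m.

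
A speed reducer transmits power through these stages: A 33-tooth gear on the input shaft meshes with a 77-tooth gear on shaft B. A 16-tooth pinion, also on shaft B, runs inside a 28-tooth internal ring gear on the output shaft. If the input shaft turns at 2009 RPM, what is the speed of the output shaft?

gear mesh 77/33 = 2.3333 → 2009/2.3333 = 861 RPM
internal gear 28/16 = 1.75 → 861/1.75 = 492 RPM

492 RPM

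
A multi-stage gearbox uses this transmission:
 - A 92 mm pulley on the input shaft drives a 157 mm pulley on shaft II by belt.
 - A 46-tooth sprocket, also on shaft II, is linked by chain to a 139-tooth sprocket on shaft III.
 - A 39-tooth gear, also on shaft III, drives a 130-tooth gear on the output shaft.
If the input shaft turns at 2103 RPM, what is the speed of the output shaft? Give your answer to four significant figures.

122.3 RPM

Belt: ratio = 157/92 = 1.7065, so shaft II turns at 2103 / 1.7065 = 1232.3 RPM.
Chain: ratio = 139/46 = 3.0217, so shaft III turns at 1232.3 / 3.0217 = 407.82 RPM.
Gear mesh: ratio = 130/39 = 3.3333, so the output shaft turns at 407.82 / 3.3333 = 122.35 RPM.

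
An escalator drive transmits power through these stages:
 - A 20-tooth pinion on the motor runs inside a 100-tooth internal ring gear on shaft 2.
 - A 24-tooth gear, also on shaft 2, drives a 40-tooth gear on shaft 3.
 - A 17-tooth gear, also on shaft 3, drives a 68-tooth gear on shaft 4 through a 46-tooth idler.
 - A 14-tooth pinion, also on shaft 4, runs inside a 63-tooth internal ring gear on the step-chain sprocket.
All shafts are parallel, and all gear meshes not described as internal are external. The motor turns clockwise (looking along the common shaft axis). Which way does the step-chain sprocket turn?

the motor → shaft 2: internal mesh, same direction → CW.
shaft 2 → shaft 3: external mesh, 1 reversal → CCW.
shaft 3 → shaft 4: driver → idler → driven is 2 external meshes, 2 reversals → CCW.
shaft 4 → the step-chain sprocket: internal mesh, same direction → CCW.
3 reversals in total — an odd number — so the step-chain sprocket turns opposite to the motor.

anticlockwise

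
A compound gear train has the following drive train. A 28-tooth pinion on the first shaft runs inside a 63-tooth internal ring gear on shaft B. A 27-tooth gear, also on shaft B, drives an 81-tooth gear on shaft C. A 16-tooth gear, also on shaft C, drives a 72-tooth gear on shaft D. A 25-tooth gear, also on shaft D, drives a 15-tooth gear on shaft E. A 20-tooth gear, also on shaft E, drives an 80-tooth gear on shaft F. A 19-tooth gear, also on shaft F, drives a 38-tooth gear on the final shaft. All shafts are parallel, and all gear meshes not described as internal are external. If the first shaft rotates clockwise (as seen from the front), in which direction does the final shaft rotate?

anticlockwise

the first shaft → shaft B: internal mesh, same direction → CW.
shaft B → shaft C: external mesh, 1 reversal → CCW.
shaft C → shaft D: external mesh, 1 reversal → CW.
shaft D → shaft E: external mesh, 1 reversal → CCW.
shaft E → shaft F: external mesh, 1 reversal → CW.
shaft F → the final shaft: external mesh, 1 reversal → CCW.
5 reversals in total — an odd number — so the final shaft turns opposite to the first shaft.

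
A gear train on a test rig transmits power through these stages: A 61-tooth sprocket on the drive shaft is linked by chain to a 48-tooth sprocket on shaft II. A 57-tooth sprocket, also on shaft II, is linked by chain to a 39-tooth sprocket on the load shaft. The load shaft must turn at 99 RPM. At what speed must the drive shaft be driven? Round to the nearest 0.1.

Overall ratio R = 0.78689 × 0.68421 = 0.5384.
Required input speed = output speed × R = 99 × 0.5384 = 53.301 RPM.

53.3 RPM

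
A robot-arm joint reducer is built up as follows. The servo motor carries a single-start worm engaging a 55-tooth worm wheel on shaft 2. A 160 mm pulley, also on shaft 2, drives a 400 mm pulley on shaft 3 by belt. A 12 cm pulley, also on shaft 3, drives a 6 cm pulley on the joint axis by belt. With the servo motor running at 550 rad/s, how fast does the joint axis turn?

8 rad/s

Worm: ratio = 55/1 = 55, so shaft 2 turns at 550 / 55 = 10 rad/s.
Belt: ratio = 400/160 = 2.5, so shaft 3 turns at 10 / 2.5 = 4 rad/s.
Belt: ratio = 6/12 = 0.5, so the joint axis turns at 4 / 0.5 = 8 rad/s.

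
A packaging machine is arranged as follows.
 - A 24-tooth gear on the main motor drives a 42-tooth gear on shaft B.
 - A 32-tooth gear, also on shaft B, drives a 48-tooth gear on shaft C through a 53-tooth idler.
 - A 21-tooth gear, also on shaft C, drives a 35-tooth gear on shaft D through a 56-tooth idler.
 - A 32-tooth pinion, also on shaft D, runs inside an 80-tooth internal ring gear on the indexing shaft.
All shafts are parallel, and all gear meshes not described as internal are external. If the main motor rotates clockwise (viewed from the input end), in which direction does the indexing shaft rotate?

the main motor → shaft B: external mesh, 1 reversal → CCW.
shaft B → shaft C: driver → idler → driven is 2 external meshes, 2 reversals → CCW.
shaft C → shaft D: driver → idler → driven is 2 external meshes, 2 reversals → CCW.
shaft D → the indexing shaft: internal mesh, same direction → CCW.
5 reversals in total — an odd number — so the indexing shaft turns opposite to the main motor.

counterclockwise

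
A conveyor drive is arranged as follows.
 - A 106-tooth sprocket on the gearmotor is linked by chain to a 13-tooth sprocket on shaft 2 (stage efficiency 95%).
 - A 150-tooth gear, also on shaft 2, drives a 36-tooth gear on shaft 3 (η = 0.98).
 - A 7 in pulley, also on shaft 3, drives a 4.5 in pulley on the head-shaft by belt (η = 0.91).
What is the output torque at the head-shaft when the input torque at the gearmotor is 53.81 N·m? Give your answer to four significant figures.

0.8626 N·m

After the chain (13/106): 53.81 × 0.12264 × 0.95 = 6.2694 N·m
After the gear mesh (36/150): 6.2694 × 0.24 × 0.98 = 1.4746 N·m
After the belt (4.5/7): 1.4746 × 0.64286 × 0.91 = 0.86262 N·m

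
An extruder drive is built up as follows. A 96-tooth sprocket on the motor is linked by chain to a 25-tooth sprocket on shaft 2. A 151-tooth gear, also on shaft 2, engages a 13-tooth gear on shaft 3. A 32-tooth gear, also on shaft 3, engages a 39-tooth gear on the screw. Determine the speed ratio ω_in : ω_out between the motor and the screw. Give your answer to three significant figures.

0.0273

Each stage contributes driven/driver: chain 25/96 = 0.26042, gear mesh 13/151 = 0.086093, gear mesh 39/32 = 1.2188.
Overall: 0.26042 × 0.086093 × 1.2188 = 0.027324.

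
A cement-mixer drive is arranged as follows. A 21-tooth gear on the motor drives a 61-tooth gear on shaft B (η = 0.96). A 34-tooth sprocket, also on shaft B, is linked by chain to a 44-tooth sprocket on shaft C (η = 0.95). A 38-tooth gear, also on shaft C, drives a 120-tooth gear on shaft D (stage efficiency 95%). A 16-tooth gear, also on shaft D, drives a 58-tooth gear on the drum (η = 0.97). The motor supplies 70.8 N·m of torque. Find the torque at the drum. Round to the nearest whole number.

2560 N·m

After the gear mesh (61/21): 70.8 × 2.9048 × 0.96 = 197.43 N·m
After the chain (44/34): 197.43 × 1.2941 × 0.95 = 242.72 N·m
After the gear mesh (120/38): 242.72 × 3.1579 × 0.95 = 728.17 N·m
After the gear mesh (58/16): 728.17 × 3.625 × 0.97 = 2560.4 N·m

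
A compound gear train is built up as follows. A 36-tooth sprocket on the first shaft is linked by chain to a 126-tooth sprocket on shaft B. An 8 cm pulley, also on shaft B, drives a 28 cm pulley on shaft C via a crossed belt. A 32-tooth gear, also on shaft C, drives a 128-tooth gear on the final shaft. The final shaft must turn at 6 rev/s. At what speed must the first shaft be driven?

Overall ratio R = 3.5 × 3.5 × 4 = 49.
Required input speed = output speed × R = 6 × 49 = 294 rev/s.

294 rev/s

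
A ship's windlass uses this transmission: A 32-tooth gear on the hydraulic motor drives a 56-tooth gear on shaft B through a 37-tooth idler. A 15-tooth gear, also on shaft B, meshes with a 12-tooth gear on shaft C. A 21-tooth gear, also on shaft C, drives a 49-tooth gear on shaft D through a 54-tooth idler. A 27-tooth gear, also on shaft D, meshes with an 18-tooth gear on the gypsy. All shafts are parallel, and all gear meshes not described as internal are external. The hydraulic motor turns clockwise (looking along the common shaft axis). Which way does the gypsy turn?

the hydraulic motor → shaft B: driver → idler → driven is 2 external meshes, 2 reversals → CW.
shaft B → shaft C: external mesh, 1 reversal → CCW.
shaft C → shaft D: driver → idler → driven is 2 external meshes, 2 reversals → CCW.
shaft D → the gypsy: external mesh, 1 reversal → CW.
6 reversals in total — an even number — so the gypsy turns the same way as the hydraulic motor.

clockwise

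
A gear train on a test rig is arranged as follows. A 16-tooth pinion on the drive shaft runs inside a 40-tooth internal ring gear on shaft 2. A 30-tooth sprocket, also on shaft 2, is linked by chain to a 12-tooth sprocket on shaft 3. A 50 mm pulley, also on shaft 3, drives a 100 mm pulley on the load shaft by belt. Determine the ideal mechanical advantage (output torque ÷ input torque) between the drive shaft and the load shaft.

Each stage contributes driven/driver: internal gear 40/16 = 2.5, chain 12/30 = 0.4, belt 100/50 = 2.
Overall: 2.5 × 0.4 × 2 = 2.

2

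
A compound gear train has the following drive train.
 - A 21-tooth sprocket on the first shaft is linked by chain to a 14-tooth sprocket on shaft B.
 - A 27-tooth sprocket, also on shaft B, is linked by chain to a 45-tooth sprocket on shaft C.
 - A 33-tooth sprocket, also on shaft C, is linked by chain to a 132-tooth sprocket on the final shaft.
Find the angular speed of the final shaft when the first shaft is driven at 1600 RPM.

360 RPM

Chain: ratio = 14/21 = 0.66667, so shaft B turns at 1600 / 0.66667 = 2400 RPM.
Chain: ratio = 45/27 = 1.6667, so shaft C turns at 2400 / 1.6667 = 1440 RPM.
Chain: ratio = 132/33 = 4, so the final shaft turns at 1440 / 4 = 360 RPM.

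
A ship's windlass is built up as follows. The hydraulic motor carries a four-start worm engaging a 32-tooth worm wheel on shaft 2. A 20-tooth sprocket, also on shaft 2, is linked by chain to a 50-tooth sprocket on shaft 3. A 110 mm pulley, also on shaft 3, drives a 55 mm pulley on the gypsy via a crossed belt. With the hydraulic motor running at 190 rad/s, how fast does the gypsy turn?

Worm: ratio = 32/4 = 8, so shaft 2 turns at 190 / 8 = 23.75 rad/s.
Chain: ratio = 50/20 = 2.5, so shaft 3 turns at 23.75 / 2.5 = 9.5 rad/s.
Belt: ratio = 55/110 = 0.5, so the gypsy turns at 9.5 / 0.5 = 19 rad/s.

19 rad/s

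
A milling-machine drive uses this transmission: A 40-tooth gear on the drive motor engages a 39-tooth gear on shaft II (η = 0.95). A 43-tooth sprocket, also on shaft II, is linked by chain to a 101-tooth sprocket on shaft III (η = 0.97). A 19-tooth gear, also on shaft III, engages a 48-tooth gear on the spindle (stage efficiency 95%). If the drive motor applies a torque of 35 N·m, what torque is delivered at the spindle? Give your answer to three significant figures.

177 N·m

Gear mesh: ratio = 39/40 = 0.975; torque at shaft II = 35 × 0.975 × 0.95 = 32.419 N·m.
Chain: ratio = 101/43 = 2.3488; torque at shaft III = 32.419 × 2.3488 × 0.97 = 73.862 N·m.
Gear mesh: ratio = 48/19 = 2.5263; torque at the spindle = 73.862 × 2.5263 × 0.95 = 177.27 N·m.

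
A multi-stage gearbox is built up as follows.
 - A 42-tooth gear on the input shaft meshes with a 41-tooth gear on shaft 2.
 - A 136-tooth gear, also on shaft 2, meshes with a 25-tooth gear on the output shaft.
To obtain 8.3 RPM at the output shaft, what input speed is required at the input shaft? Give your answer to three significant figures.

1.49 RPM

Overall ratio R = 0.97619 × 0.18382 = 0.17945.
Required input speed = output speed × R = 8.3 × 0.17945 = 1.4894 RPM.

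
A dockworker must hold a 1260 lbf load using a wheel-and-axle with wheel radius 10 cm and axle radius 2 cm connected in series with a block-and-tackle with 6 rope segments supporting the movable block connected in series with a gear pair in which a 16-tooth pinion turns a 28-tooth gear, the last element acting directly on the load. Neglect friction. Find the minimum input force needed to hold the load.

Wheel-and-axle MA = R/r = 10/2 = 5.
Block-and-tackle MA = number of supporting rope parts = 6.
Gear pair MA = 28/16 = 1.75.
Combined ideal MA = 5 × 6 × 1.75 = 52.5.
Effort = load / MA = 1260 / 52.5 = 24 lbf.

24 lbf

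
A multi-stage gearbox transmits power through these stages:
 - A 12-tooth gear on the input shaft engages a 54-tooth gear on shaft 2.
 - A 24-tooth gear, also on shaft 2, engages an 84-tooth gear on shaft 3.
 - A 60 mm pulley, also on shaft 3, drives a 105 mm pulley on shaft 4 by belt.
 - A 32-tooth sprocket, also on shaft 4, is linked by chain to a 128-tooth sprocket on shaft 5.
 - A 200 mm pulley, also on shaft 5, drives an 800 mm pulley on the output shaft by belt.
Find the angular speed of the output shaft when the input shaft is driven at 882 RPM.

the input shaft → shaft 2 (gear mesh, 54/12): 882 ÷ 4.5 = 196 RPM
shaft 2 → shaft 3 (gear mesh, 84/24): 196 ÷ 3.5 = 56 RPM
shaft 3 → shaft 4 (belt, 105/60): 56 ÷ 1.75 = 32 RPM
shaft 4 → shaft 5 (chain, 128/32): 32 ÷ 4 = 8 RPM
shaft 5 → the output shaft (belt, 800/200): 8 ÷ 4 = 2 RPM

2 RPM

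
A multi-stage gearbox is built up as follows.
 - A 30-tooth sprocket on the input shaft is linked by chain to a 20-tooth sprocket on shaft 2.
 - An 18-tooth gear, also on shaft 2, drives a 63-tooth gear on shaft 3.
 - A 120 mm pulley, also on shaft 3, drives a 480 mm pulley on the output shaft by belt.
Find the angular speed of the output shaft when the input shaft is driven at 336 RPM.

36 RPM

Chain: ratio = 20/30 = 0.66667, so shaft 2 turns at 336 / 0.66667 = 504 RPM.
Gear mesh: ratio = 63/18 = 3.5, so shaft 3 turns at 504 / 3.5 = 144 RPM.
Belt: ratio = 480/120 = 4, so the output shaft turns at 144 / 4 = 36 RPM.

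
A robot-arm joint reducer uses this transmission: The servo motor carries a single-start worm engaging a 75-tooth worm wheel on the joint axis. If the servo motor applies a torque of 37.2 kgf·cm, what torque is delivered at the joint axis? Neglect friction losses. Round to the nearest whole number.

2790 kgf·cm

After the worm (75/1): 37.2 × 75 = 2790 kgf·cm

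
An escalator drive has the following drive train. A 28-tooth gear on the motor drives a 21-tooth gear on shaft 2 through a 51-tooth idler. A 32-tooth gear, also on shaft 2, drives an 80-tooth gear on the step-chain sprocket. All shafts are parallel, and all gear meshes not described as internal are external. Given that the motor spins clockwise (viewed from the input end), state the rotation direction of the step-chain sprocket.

the motor → shaft 2: driver → idler → driven is 2 external meshes, 2 reversals → CW.
shaft 2 → the step-chain sprocket: external mesh, 1 reversal → CCW.
3 reversals in total — an odd number — so the step-chain sprocket turns opposite to the motor.

counterclockwise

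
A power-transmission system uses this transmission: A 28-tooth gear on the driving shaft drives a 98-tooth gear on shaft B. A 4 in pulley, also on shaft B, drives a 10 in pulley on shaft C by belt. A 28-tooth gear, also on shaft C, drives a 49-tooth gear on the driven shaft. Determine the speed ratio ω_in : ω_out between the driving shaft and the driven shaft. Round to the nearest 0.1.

15.3

Each stage contributes driven/driver: gear mesh 98/28 = 3.5, belt 10/4 = 2.5, gear mesh 49/28 = 1.75.
Overall: 3.5 × 2.5 × 1.75 = 15.312.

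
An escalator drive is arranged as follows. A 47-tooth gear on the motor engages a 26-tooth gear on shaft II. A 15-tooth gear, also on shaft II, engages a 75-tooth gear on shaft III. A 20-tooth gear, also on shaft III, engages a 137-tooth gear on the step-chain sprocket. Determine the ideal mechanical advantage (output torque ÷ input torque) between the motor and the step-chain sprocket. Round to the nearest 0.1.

Each stage contributes driven/driver: gear mesh 26/47 = 0.55319, gear mesh 75/15 = 5, gear mesh 137/20 = 6.85.
Overall: 0.55319 × 5 × 6.85 = 18.947.

18.9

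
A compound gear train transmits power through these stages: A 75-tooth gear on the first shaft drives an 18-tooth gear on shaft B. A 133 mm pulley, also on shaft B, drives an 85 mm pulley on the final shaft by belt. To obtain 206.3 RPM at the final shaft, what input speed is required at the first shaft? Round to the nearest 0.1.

31.6 RPM

Overall ratio R = 0.24 × 0.6391 = 0.15338.
Required input speed = output speed × R = 206.3 × 0.15338 = 31.643 RPM.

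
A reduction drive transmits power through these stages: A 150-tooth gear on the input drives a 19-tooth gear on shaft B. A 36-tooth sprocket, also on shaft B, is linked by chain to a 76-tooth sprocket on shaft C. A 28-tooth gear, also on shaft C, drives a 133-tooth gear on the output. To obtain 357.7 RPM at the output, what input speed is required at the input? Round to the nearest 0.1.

454.3 RPM

Overall ratio R = 0.12667 × 2.1111 × 4.75 = 1.2702.
Required input speed = output speed × R = 357.7 × 1.2702 = 454.35 RPM.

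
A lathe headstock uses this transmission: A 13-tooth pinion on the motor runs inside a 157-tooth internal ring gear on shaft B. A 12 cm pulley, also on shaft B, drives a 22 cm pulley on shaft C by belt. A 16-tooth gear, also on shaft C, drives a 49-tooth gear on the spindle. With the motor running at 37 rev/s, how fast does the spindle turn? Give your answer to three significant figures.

the motor → shaft B (internal gear, 157/13): 37 ÷ 12.077 = 3.0637 rev/s
shaft B → shaft C (belt, 22/12): 3.0637 ÷ 1.8333 = 1.6711 rev/s
shaft C → the spindle (gear mesh, 49/16): 1.6711 ÷ 3.0625 = 0.54567 rev/s

0.546 rev/s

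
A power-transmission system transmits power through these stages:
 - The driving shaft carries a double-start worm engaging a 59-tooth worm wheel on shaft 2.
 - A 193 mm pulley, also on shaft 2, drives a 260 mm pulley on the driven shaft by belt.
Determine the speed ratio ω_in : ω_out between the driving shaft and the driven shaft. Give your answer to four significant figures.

39.74

Each stage contributes driven/driver: worm 59/2 = 29.5, belt 260/193 = 1.3472.
Overall: 29.5 × 1.3472 = 39.741.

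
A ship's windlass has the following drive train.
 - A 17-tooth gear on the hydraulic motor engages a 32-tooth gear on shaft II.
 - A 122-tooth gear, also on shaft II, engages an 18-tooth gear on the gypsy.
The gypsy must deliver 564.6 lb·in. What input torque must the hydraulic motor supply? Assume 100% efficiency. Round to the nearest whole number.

2033 lb·in

Overall ratio R = 1.8824 × 0.14754 = 0.27772.
Input torque = output torque / R = 564.6 / 0.27772 = 2033 lb·in.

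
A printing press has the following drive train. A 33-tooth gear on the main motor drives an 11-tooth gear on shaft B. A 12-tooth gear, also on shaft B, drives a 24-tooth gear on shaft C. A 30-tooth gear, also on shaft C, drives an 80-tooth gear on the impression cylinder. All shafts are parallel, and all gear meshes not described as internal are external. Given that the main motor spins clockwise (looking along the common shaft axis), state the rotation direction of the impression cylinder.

the main motor → shaft B: external mesh, 1 reversal → CCW.
shaft B → shaft C: external mesh, 1 reversal → CW.
shaft C → the impression cylinder: external mesh, 1 reversal → CCW.
3 reversals in total — an odd number — so the impression cylinder turns opposite to the main motor.

anticlockwise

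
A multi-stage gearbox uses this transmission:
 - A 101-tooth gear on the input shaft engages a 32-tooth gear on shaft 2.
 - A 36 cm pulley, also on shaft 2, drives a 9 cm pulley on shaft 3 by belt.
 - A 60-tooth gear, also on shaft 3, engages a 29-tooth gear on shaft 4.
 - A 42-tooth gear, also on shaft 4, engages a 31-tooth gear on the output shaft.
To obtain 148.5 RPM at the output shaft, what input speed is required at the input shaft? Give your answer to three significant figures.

4.20 RPM

Overall ratio R = 0.31683 × 0.25 × 0.48333 × 0.7381 = 0.028257.
Required input speed = output speed × R = 148.5 × 0.028257 = 4.1962 RPM.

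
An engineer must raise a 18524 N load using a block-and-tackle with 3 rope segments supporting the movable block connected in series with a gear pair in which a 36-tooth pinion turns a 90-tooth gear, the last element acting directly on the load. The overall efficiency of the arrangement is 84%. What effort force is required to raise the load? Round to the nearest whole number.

2940 N

Block-and-tackle MA = number of supporting rope parts = 3.
Gear pair MA = 90/36 = 2.5.
Combined ideal MA = 3 × 2.5 = 7.5.
Actual MA = 7.5 × 0.84 = 6.3.
Effort = load / actual MA = 18524 / 6.3 = 2940.3 N.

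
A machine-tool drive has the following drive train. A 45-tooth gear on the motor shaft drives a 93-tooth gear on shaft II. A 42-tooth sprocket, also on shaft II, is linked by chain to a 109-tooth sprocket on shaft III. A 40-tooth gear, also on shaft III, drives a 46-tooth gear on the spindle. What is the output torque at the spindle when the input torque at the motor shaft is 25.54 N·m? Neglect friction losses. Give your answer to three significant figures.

158 N·m

After the gear mesh (93/45): 25.54 × 2.0667 = 52.783 N·m
After the chain (109/42): 52.783 × 2.5952 = 136.98 N·m
After the gear mesh (46/40): 136.98 × 1.15 = 157.53 N·m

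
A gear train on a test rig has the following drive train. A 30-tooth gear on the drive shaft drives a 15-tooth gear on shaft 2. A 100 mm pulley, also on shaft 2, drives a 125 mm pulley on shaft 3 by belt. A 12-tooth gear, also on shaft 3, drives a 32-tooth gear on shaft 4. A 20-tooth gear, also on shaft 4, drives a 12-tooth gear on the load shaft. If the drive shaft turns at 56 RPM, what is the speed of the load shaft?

Gear mesh: ratio = 15/30 = 0.5, so shaft 2 turns at 56 / 0.5 = 112 RPM.
Belt: ratio = 125/100 = 1.25, so shaft 3 turns at 112 / 1.25 = 89.6 RPM.
Gear mesh: ratio = 32/12 = 2.6667, so shaft 4 turns at 89.6 / 2.6667 = 33.6 RPM.
Gear mesh: ratio = 12/20 = 0.6, so the load shaft turns at 33.6 / 0.6 = 56 RPM.

56 RPM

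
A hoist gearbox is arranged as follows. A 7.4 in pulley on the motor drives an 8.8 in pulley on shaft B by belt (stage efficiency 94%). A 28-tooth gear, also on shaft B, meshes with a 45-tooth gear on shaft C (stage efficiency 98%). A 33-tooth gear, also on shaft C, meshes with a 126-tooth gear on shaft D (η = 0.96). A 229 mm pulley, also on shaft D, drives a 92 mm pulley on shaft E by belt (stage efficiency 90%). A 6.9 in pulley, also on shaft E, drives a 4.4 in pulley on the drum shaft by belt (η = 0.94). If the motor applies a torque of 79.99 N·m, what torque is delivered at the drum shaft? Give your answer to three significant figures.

belt 8.8/7.4 = 1.1892 → τ = 79.99·1.1892·0.94 = 89.416 N·m
gear mesh 45/28 = 1.6071 → τ = 89.416·1.6071·0.98 = 140.83 N·m
gear mesh 126/33 = 3.8182 → τ = 140.83·3.8182·0.96 = 516.21 N·m
belt 92/229 = 0.40175 → τ = 516.21·0.40175·0.90 = 186.65 N·m
belt 4.4/6.9 = 0.63768 → τ = 186.65·0.63768·0.94 = 111.88 N·m

112 N·m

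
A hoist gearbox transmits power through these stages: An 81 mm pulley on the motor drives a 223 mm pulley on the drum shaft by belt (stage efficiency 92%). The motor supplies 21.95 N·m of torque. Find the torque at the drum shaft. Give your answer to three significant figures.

Belt: ratio = 223/81 = 2.7531; torque at the drum shaft = 21.95 × 2.7531 × 0.92 = 55.596 N·m.

55.6 N·m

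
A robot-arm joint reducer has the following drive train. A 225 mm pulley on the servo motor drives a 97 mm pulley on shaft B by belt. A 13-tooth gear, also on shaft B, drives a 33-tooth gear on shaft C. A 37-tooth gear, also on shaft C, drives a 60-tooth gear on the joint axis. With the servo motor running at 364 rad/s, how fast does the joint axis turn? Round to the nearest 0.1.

205.1 rad/s

belt 97/225 = 0.43111 → 364/0.43111 = 844.33 rad/s
gear mesh 33/13 = 2.5385 → 844.33/2.5385 = 332.61 rad/s
gear mesh 60/37 = 1.6216 → 332.61/1.6216 = 205.11 rad/s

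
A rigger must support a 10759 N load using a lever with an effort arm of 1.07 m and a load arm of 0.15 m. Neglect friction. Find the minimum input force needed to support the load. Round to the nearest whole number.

1508 N

Lever MA = effort arm / load arm = 1.07/0.15 = 7.1333.
Effort = load / MA = 10759 / 7.1333 = 1508.3 N.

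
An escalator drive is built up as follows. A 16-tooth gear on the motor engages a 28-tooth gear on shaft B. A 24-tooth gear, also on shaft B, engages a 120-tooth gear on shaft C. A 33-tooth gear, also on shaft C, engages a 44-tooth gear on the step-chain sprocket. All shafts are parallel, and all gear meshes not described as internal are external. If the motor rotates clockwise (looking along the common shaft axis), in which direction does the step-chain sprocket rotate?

the motor → shaft B: external mesh, 1 reversal → CCW.
shaft B → shaft C: external mesh, 1 reversal → CW.
shaft C → the step-chain sprocket: external mesh, 1 reversal → CCW.
3 reversals in total — an odd number — so the step-chain sprocket turns opposite to the motor.

counterclockwise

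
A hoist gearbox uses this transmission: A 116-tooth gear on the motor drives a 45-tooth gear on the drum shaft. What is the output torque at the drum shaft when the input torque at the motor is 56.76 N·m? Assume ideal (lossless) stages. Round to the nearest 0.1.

22.0 N·m

gear mesh 45/116 = 0.38793 → τ = 56.76·0.38793 = 22.019 N·m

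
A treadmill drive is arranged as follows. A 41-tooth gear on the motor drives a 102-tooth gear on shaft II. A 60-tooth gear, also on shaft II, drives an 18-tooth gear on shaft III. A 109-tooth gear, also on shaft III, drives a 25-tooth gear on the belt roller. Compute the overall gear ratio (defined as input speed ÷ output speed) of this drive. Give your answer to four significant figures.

Each stage contributes driven/driver: gear mesh 102/41 = 2.4878, gear mesh 18/60 = 0.3, gear mesh 25/109 = 0.22936.
Overall: 2.4878 × 0.3 × 0.22936 = 0.17118.

0.1712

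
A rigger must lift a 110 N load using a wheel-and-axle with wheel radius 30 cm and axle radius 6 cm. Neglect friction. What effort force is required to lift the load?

Wheel-and-axle MA = R/r = 30/6 = 5.
Effort = load / MA = 110 / 5 = 22 N.

22 N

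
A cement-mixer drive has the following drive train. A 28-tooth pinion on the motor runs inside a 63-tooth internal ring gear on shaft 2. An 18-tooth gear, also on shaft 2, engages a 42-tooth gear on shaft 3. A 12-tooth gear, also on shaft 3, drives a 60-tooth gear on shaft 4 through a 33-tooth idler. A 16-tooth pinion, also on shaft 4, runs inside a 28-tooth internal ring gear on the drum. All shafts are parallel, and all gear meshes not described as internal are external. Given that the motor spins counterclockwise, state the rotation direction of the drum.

clockwise

the motor → shaft 2: internal mesh, same direction → CCW.
shaft 2 → shaft 3: external mesh, 1 reversal → CW.
shaft 3 → shaft 4: driver → idler → driven is 2 external meshes, 2 reversals → CW.
shaft 4 → the drum: internal mesh, same direction → CW.
3 reversals in total — an odd number — so the drum turns opposite to the motor.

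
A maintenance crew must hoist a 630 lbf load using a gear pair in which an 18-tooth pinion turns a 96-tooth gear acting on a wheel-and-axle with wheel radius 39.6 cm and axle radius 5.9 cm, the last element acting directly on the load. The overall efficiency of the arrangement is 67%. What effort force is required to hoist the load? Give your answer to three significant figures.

Gear pair MA = 96/18 = 5.3333.
Wheel-and-axle MA = R/r = 39.6/5.9 = 6.7119.
Combined ideal MA = 5.3333 × 6.7119 = 35.797.
Actual MA = 35.797 × 0.67 = 23.984.
Effort = load / actual MA = 630 / 23.984 = 26.268 lbf.

26.3 lbf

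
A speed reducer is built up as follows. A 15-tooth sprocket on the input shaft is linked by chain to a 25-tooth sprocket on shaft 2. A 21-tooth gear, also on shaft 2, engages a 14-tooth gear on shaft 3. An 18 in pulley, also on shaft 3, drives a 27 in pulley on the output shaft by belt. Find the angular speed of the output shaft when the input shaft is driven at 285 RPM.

Chain: ratio = 25/15 = 1.6667, so shaft 2 turns at 285 / 1.6667 = 171 RPM.
Gear mesh: ratio = 14/21 = 0.66667, so shaft 3 turns at 171 / 0.66667 = 256.5 RPM.
Belt: ratio = 27/18 = 1.5, so the output shaft turns at 256.5 / 1.5 = 171 RPM.

171 RPM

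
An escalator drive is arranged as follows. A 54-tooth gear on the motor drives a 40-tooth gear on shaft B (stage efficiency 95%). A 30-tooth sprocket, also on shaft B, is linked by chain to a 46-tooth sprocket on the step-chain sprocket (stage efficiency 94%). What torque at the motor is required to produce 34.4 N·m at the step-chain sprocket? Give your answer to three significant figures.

33.9 N·m

Overall ratio R = 0.74074 × 1.5333 = 1.1358; overall efficiency η = 0.95 × 0.94 = 0.8930.
Input torque = output torque / (R × η) = 34.4 / (1.1358 × 0.8930) = 33.916 N·m.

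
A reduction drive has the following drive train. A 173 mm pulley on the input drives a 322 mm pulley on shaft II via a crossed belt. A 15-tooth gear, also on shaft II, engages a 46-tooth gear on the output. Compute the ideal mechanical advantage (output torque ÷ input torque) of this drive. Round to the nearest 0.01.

Each stage contributes driven/driver: belt 322/173 = 1.8613, gear mesh 46/15 = 3.0667.
Overall: 1.8613 × 3.0667 = 5.7079.

5.71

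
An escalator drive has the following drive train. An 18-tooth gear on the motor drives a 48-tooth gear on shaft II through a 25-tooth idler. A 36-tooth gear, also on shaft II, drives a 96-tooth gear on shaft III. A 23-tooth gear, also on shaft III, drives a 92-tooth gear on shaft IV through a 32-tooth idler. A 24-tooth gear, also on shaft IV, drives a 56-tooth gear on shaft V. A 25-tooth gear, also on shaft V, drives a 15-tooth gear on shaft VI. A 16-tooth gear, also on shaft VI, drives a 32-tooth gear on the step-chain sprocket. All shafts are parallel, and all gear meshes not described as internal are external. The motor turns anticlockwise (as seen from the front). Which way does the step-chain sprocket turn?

anticlockwise

the motor → shaft II: driver → idler → driven is 2 external meshes, 2 reversals → CCW.
shaft II → shaft III: external mesh, 1 reversal → CW.
shaft III → shaft IV: driver → idler → driven is 2 external meshes, 2 reversals → CW.
shaft IV → shaft V: external mesh, 1 reversal → CCW.
shaft V → shaft VI: external mesh, 1 reversal → CW.
shaft VI → the step-chain sprocket: external mesh, 1 reversal → CCW.
8 reversals in total — an even number — so the step-chain sprocket turns the same way as the motor.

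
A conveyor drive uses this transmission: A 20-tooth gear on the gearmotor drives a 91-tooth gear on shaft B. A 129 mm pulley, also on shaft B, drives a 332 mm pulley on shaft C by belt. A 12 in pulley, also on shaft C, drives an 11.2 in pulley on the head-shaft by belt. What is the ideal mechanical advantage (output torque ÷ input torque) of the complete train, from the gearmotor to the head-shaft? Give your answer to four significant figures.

10.93

Each stage contributes driven/driver: gear mesh 91/20 = 4.55, belt 332/129 = 2.5736, belt 11.2/12 = 0.93333.
Overall: 4.55 × 2.5736 × 0.93333 = 10.929.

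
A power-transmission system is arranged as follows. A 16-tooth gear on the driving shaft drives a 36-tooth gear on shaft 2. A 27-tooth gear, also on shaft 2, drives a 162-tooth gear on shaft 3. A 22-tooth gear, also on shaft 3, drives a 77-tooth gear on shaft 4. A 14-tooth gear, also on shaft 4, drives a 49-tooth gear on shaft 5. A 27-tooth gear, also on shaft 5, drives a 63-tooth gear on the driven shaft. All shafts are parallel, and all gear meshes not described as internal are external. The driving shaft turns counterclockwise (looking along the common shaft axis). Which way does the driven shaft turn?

the driving shaft → shaft 2: external mesh, 1 reversal → CW.
shaft 2 → shaft 3: external mesh, 1 reversal → CCW.
shaft 3 → shaft 4: external mesh, 1 reversal → CW.
shaft 4 → shaft 5: external mesh, 1 reversal → CCW.
shaft 5 → the driven shaft: external mesh, 1 reversal → CW.
5 reversals in total — an odd number — so the driven shaft turns opposite to the driving shaft.

clockwise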